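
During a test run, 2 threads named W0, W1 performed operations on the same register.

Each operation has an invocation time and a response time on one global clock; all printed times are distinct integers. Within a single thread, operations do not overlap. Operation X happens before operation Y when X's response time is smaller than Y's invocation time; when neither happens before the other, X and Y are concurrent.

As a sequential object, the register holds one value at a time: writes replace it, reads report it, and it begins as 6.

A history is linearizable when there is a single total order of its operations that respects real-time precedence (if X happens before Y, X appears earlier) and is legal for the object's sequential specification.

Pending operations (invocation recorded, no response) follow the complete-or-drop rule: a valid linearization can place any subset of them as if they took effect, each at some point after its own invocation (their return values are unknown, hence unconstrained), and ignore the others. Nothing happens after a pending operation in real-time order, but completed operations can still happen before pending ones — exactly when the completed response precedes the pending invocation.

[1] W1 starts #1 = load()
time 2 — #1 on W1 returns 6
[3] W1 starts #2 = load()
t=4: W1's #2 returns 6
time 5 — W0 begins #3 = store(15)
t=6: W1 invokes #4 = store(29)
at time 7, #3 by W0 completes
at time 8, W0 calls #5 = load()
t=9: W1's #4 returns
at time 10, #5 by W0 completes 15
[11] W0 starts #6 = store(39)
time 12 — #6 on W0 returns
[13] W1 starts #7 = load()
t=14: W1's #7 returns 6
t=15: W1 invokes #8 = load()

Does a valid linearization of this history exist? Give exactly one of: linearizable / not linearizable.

through event 13 a valid linearization exists; event 14 (#7 responding at time 14) ends that
every one of the 3 real-time-consistent orders over 7 completed register ops fails the sequential spec
take #1, #2, #3, #4, #5, #6, #7: step 5 already fails, because #5 load() → 15 cannot occur there
take #1, #2, #3, #5, #4, #6, #7: step 7 already fails, because #7 load() → 6 cannot occur there

not linearizable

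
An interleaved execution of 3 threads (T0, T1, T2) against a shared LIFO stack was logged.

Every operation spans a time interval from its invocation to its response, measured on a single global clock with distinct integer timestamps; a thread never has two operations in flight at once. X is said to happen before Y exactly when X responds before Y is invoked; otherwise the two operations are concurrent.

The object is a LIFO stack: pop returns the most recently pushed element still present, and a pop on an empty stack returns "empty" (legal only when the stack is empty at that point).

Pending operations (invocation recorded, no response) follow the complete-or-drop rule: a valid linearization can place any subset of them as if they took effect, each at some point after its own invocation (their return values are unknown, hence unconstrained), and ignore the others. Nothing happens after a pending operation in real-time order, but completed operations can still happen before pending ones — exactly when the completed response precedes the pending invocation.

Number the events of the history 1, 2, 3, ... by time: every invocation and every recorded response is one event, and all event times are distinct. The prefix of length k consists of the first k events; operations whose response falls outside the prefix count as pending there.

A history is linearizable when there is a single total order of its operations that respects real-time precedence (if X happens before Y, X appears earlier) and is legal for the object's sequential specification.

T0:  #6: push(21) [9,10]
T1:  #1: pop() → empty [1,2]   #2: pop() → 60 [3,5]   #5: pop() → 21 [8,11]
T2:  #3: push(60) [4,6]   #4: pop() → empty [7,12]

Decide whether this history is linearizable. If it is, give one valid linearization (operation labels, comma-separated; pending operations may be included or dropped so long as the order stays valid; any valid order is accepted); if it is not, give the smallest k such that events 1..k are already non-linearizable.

1. #1 pop() → empty, leaving stack <>
2. #3 push(60), leaving stack <60>
3. #2 pop() → 60, leaving stack <>
4. #4 pop() → empty, leaving stack <>
5. #6 push(21), leaving stack <21>
6. #5 pop() → 21, leaving stack <>

linearizable — witness: #1, #3, #2, #4, #6, #5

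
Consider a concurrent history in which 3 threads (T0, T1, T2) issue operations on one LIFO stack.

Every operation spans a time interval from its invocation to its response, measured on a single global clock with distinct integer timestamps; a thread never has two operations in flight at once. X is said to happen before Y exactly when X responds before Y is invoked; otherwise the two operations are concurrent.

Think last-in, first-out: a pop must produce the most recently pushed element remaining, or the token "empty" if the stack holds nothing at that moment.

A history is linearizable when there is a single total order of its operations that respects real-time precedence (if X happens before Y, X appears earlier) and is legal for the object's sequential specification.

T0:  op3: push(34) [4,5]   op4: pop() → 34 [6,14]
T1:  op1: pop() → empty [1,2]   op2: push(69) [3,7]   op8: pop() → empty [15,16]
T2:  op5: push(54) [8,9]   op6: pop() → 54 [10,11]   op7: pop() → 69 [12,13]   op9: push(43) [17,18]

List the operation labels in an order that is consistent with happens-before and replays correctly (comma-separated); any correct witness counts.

step 1: op1 pop() → empty — stack <>
step 2: op2 push(69) — stack <69>
step 3: op3 push(34) — stack <69,34>
step 4: op4 pop() → 34 — stack <69>
step 5: op5 push(54) — stack <69,54>
step 6: op6 pop() → 54 — stack <69>
step 7: op7 pop() → 69 — stack <>
step 8: op8 pop() → empty — stack <>
step 9: op9 push(43) — stack <43>

op1, op2, op3, op4, op5, op6, op7, op8, op9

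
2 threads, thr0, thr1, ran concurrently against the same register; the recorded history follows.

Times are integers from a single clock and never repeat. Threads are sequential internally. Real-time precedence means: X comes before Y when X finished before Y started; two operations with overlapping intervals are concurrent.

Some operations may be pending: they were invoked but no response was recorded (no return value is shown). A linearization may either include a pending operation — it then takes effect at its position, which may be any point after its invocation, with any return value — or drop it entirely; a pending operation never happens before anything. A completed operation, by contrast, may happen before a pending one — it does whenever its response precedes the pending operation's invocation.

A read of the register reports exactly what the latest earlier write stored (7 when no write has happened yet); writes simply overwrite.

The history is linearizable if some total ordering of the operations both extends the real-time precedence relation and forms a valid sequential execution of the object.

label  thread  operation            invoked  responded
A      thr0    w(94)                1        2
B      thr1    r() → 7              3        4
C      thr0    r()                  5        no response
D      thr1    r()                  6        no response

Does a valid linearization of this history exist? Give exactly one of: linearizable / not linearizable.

not linearizable

through event 3 a valid linearization exists; event 4 (B responding at time 4) ends that
the sole real-time-consistent order of 2 completed operations fails the register replay
one such order, A, B, breaks at step 2 where B r() → 7 is illegal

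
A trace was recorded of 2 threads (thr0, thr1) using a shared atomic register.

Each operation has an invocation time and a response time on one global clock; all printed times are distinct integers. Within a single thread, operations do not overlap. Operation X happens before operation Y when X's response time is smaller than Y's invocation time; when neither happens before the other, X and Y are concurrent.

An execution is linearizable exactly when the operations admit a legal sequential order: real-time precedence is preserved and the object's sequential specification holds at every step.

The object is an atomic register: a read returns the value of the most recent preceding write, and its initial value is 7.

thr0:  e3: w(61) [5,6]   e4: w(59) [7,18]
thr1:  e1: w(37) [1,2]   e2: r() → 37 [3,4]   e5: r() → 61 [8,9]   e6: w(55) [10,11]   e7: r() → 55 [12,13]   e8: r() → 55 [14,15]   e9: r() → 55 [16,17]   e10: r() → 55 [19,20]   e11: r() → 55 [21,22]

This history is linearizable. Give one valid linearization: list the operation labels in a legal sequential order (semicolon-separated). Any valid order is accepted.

e1; e2; e3; e5; e4; e6; e7; e8; e9; e10; e11

step 1: e1 w(37) — value 37
step 2: e2 r() → 37 — value 37
step 3: e3 w(61) — value 61
step 4: e5 r() → 61 — value 61
step 5: e4 w(59) — value 59
step 6: e6 w(55) — value 55
step 7: e7 r() → 55 — value 55
step 8: e8 r() → 55 — value 55
step 9: e9 r() → 55 — value 55
step 10: e10 r() → 55 — value 55
step 11: e11 r() → 55 — value 55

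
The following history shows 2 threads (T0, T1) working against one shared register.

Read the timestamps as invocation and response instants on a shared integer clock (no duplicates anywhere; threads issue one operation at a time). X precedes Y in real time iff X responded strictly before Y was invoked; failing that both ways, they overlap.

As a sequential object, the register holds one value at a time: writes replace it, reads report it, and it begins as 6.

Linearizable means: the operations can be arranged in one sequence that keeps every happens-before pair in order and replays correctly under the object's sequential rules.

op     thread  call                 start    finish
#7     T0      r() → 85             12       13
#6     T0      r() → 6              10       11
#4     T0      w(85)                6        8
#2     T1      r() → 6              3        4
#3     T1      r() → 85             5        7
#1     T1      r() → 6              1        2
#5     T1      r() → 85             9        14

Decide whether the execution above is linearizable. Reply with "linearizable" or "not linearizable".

not linearizable

the violation lands at event 11, #6's response at time 11: events 1..10 linearize, events 1..11 do not
2 orders of the 5 completed register ops respect real time; none is legal
every completion of the 1 pending operation (#5) was checked; none linearizes
for example #1, #2, #3, #4, #6 (pending dropped) fails at step 3: #3 r() → 85 is not legal there
for example #1, #2, #4, #3, #6 (pending dropped) fails at step 5: #6 r() → 6 is not legal there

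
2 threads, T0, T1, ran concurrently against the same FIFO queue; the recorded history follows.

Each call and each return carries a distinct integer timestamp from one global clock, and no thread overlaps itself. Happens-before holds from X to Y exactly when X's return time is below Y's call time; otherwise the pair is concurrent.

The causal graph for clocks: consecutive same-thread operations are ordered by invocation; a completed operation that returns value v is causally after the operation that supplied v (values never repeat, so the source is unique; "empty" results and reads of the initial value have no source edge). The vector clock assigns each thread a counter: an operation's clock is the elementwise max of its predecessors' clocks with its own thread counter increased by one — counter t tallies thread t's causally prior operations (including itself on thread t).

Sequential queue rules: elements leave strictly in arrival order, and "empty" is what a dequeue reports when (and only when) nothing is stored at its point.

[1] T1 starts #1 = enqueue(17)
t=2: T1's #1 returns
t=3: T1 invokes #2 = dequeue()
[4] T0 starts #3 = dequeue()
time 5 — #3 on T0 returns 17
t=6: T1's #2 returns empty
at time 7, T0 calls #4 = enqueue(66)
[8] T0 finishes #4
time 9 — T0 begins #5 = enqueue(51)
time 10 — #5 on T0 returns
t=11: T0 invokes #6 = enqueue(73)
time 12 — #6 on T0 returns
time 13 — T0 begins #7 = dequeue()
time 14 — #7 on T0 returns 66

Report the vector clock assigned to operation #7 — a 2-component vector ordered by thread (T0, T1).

(5, 1)

#1 (invocation 1): nothing precedes it; T1's component alone gives (0, 1)
VC(#2, invoked at 3): max of VC(#1)=(0, 1), then +1 on thread T1 → (0, 2)
VC(#3, invoked at 4): max of VC(#1)=(0, 1), then +1 on thread T0 → (1, 1)
VC(#4, invoked at 7): max of VC(#3)=(1, 1), then +1 on thread T0 → (2, 1)
VC(#5, invoked at 9): max of VC(#4)=(2, 1), then +1 on thread T0 → (3, 1)
VC(#6, invoked at 11): max of VC(#5)=(3, 1), then +1 on thread T0 → (4, 1)
VC(#7, invoked at 13): max of VC(#4)=(2, 1), VC(#6)=(4, 1), then +1 on thread T0 → (5, 1)
target: VC(#7) = (5, 1)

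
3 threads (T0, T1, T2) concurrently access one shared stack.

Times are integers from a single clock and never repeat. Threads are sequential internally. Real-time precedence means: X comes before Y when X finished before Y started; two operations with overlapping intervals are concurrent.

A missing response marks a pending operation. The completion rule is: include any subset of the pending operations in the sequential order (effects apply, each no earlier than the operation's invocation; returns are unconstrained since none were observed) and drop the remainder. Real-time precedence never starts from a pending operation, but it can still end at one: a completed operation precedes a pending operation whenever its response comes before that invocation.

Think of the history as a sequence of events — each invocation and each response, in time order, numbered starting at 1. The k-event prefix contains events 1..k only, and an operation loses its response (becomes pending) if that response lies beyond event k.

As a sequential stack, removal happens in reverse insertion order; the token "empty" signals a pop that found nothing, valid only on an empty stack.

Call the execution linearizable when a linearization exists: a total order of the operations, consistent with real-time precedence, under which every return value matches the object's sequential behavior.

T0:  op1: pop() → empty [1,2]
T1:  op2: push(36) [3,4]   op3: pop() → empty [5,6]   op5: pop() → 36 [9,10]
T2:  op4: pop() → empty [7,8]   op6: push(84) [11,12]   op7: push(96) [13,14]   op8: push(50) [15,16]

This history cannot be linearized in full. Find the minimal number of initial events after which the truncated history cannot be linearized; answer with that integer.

6

events 1..5 are linearizable, e.g. via op1, op2:
after step 1 (op1 pop() → empty): stack <>
after step 2 (op2 push(36)): stack <36>
with event 6 included (op3 responding at time 6), all real-time-consistent orders fail
e.g. op1, op2, op3: illegal at step 3, since op3 pop() → empty cannot apply there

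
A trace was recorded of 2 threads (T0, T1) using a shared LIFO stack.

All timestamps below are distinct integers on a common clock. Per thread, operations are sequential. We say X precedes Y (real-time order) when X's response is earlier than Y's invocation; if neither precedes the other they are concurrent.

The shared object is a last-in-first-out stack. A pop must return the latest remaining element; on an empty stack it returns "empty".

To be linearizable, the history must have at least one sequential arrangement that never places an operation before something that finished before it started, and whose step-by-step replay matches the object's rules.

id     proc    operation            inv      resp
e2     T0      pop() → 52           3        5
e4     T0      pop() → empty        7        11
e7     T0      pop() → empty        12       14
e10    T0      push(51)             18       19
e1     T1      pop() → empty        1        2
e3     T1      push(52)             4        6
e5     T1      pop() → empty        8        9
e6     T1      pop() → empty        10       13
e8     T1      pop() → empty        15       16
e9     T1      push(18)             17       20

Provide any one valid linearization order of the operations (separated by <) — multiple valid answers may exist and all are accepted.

e1 < e3 < e2 < e4 < e5 < e6 < e7 < e8 < e9 < e10

1. e1 pop() → empty, leaving stack <>
2. e3 push(52), leaving stack <52>
3. e2 pop() → 52, leaving stack <>
4. e4 pop() → empty, leaving stack <>
5. e5 pop() → empty, leaving stack <>
6. e6 pop() → empty, leaving stack <>
7. e7 pop() → empty, leaving stack <>
8. e8 pop() → empty, leaving stack <>
9. e9 push(18), leaving stack <18>
10. e10 push(51), leaving stack <18,51>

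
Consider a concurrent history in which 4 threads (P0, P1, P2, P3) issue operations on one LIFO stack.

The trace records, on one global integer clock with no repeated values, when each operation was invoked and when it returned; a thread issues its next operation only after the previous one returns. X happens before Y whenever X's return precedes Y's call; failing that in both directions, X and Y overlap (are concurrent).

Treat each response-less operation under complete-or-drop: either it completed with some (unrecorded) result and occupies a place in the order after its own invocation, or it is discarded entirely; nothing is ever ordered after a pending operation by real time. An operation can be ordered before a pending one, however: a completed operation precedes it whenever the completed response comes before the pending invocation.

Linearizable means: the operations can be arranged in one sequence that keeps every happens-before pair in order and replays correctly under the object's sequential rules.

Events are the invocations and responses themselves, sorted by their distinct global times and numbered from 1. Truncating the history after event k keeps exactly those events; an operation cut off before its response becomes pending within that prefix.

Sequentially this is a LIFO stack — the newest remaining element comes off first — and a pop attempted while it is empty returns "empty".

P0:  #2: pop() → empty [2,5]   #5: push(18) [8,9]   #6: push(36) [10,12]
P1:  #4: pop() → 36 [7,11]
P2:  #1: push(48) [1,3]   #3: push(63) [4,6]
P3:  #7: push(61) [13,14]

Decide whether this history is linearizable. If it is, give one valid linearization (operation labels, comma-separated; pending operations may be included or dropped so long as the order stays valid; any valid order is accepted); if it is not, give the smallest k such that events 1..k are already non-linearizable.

step 1: #2 pop() → empty — stack <>
step 2: #1 push(48) — stack <48>
step 3: #3 push(63) — stack <48,63>
step 4: #5 push(18) — stack <48,63,18>
step 5: #6 push(36) — stack <48,63,18,36>
step 6: #4 pop() → 36 — stack <48,63,18>
step 7: #7 push(61) — stack <48,63,18,61>

linearizable — witness: #2, #1, #3, #5, #6, #4, #7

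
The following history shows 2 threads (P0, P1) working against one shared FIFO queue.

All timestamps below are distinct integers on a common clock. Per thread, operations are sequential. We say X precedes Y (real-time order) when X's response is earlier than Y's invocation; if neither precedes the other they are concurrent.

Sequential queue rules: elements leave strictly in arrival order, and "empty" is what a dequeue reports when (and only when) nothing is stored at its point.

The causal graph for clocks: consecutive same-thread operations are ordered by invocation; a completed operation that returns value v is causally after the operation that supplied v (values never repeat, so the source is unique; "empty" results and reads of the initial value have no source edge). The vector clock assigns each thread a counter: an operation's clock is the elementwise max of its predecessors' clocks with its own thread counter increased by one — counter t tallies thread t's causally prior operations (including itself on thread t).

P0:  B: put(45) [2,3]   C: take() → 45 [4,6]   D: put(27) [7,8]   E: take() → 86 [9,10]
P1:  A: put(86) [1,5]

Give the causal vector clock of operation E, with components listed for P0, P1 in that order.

A, invoked 1, has no incoming edges; only P1's bump applies → (0, 1)
B, invoked 2, has no incoming edges; only P0's bump applies → (1, 0)
invoked at 4, C merges VC(B)=(1, 0) and bumps P0's slot → (2, 0)
invoked at 7, D merges VC(C)=(2, 0) and bumps P0's slot → (3, 0)
invoked at 9, E merges VC(A)=(0, 1), VC(D)=(3, 0) and bumps P0's slot → (4, 1)
target: VC(E) = (4, 1)

(4, 1)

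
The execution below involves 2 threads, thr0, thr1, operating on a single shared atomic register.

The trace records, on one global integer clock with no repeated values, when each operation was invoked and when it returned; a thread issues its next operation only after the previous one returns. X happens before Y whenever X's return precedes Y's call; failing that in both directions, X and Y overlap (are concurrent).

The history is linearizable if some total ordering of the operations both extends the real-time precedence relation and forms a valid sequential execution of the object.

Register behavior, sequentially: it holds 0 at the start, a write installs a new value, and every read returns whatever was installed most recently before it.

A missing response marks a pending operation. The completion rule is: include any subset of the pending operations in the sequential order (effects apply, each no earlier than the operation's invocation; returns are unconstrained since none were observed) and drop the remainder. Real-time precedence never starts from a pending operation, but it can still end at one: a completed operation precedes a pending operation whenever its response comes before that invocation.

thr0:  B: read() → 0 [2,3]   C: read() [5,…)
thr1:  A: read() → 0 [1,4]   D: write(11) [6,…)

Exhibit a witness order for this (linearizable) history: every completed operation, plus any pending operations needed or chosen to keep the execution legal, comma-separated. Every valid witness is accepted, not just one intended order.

step 1: A read() → 0 — value 0
step 2: B read() → 0 — value 0

A, B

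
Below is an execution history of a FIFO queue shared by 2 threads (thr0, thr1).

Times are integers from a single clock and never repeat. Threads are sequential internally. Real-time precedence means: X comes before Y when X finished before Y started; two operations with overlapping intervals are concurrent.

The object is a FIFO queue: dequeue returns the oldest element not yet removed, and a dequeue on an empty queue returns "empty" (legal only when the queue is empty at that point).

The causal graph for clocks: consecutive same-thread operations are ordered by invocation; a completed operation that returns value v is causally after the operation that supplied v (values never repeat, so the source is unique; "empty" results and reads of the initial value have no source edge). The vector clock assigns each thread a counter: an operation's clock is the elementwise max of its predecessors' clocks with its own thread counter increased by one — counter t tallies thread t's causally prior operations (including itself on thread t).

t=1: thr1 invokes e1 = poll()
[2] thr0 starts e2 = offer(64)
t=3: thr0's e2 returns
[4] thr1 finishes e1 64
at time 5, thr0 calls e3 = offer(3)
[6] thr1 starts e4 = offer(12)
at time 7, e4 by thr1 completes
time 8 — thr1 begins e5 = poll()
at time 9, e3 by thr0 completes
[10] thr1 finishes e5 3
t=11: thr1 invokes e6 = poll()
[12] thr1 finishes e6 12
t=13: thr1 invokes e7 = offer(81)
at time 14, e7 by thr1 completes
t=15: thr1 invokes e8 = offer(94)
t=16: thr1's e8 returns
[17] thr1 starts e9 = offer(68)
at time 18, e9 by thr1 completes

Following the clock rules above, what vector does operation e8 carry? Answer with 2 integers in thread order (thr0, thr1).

(2, 6)

VC(e2, invoked at 2): no causal predecessors; +1 on thr0 → (1, 0)
from VC(e2)=(1, 0), e1 (invoked 1) maxes components and bumps thr1 → (1, 1)
from VC(e2)=(1, 0), e3 (invoked 5) maxes components and bumps thr0 → (2, 0)
from VC(e1)=(1, 1), e4 (invoked 6) maxes components and bumps thr1 → (1, 2)
from VC(e3)=(2, 0), VC(e4)=(1, 2), e5 (invoked 8) maxes components and bumps thr1 → (2, 3)
from VC(e4)=(1, 2), VC(e5)=(2, 3), e6 (invoked 11) maxes components and bumps thr1 → (2, 4)
from VC(e6)=(2, 4), e7 (invoked 13) maxes components and bumps thr1 → (2, 5)
from VC(e7)=(2, 5), e8 (invoked 15) maxes components and bumps thr1 → (2, 6)
from VC(e8)=(2, 6), e9 (invoked 17) maxes components and bumps thr1 → (2, 7)
target: VC(e8) = (2, 6)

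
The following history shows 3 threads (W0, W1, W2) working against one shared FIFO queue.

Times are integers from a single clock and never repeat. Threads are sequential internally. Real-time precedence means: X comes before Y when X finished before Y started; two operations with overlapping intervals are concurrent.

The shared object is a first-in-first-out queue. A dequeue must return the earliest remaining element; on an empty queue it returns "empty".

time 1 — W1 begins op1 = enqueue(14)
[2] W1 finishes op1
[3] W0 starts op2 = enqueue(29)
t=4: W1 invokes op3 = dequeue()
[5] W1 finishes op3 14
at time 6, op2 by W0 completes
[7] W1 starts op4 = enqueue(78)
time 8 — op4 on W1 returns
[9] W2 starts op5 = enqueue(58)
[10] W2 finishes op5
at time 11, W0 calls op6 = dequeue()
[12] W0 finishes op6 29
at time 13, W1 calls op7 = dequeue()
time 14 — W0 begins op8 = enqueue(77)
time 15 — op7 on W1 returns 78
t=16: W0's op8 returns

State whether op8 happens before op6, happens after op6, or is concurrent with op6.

after

op8 spans [14,16], op6 spans [11,12]
resp(op6)=12 < inv(op8)=14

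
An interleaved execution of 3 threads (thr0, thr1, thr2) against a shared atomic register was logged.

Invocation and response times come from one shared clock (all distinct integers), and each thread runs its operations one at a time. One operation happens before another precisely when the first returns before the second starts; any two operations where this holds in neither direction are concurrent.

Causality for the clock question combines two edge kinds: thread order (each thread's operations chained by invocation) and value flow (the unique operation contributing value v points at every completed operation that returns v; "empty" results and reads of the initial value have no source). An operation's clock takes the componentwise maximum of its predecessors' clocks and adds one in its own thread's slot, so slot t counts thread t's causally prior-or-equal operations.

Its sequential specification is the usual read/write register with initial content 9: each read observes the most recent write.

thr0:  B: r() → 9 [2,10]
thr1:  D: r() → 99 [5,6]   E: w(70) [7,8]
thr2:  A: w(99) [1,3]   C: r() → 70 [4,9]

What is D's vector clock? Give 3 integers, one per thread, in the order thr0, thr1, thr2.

root op A, invoked 1: fresh clock plus thr2's own tick → (0, 0, 1)
root op B, invoked 2: fresh clock plus thr0's own tick → (1, 0, 0)
from VC(A)=(0, 0, 1), D (invoked 5) maxes components and bumps thr1 → (0, 1, 1)
from VC(D)=(0, 1, 1), E (invoked 7) maxes components and bumps thr1 → (0, 2, 1)
from VC(A)=(0, 0, 1), VC(E)=(0, 2, 1), C (invoked 4) maxes components and bumps thr2 → (0, 2, 2)
target: VC(D) = (0, 1, 1)

(0, 1, 1)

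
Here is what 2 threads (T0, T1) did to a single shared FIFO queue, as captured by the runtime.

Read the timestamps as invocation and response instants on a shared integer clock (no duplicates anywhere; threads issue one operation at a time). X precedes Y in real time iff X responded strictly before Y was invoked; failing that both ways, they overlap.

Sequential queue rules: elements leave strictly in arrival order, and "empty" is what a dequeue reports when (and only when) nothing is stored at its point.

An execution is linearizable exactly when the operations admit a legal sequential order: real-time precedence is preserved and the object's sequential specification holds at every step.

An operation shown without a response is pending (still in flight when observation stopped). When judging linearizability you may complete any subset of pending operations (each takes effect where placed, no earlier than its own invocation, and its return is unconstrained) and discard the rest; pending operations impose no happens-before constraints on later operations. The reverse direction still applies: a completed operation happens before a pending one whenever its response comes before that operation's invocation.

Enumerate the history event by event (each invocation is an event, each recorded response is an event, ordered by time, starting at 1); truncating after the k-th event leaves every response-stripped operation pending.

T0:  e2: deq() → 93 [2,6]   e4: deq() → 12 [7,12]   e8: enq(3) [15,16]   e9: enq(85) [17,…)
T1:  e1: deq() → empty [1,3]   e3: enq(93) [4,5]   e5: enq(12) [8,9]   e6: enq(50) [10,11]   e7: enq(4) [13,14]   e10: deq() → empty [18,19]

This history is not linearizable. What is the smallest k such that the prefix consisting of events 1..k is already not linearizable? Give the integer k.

19

events 1..18 are linearizable; a witness order is e1, e3, e2, e5, e4, e6, e7, e8:
step 1: e1 deq() → empty — queue <>
step 2: e3 enq(93) — queue <93>
step 3: e2 deq() → 93 — queue <>
step 4: e5 enq(12) — queue <12>
step 5: e4 deq() → 12 — queue <>
step 6: e6 enq(50) — queue <50>
step 7: e7 enq(4) — queue <50,4>
step 8: e8 enq(3) — queue <50,4,3>
with event 19 included (e10 responding at time 19), all real-time-consistent orders fail
include/drop combinations of the 1 pending operation (e9) were all tried; none helps
e.g. e1, e2, e3, e4, e5, e6, e7, e8, e10 (pending dropped): illegal at step 2, since e2 deq() → 93 cannot apply there
e.g. e1, e2, e3, e5, e4, e6, e7, e8, e10 (pending dropped): illegal at step 2, since e2 deq() → 93 cannot apply there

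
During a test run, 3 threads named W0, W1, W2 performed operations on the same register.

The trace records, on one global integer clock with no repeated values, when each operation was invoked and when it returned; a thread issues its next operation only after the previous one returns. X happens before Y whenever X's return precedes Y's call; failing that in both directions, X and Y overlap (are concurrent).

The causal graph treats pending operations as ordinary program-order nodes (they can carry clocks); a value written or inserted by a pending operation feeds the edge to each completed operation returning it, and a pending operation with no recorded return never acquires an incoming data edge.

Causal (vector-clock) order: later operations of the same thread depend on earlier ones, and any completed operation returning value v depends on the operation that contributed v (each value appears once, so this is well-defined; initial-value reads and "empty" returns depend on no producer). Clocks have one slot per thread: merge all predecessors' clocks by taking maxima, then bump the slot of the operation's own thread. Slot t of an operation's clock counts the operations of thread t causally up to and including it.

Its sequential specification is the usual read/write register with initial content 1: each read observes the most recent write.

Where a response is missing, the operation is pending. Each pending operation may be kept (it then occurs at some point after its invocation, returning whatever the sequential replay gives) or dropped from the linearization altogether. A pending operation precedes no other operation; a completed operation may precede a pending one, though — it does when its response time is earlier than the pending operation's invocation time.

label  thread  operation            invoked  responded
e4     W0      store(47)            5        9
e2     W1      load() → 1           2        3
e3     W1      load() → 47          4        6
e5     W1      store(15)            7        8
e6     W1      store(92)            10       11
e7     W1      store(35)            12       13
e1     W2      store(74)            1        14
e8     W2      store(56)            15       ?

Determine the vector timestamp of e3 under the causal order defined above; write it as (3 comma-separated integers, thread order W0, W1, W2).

(1, 2, 0)

root op e1, invoked 1: fresh clock plus W2's own tick → (0, 0, 1)
root op e2, invoked 2: fresh clock plus W1's own tick → (0, 1, 0)
root op e4, invoked 5: fresh clock plus W0's own tick → (1, 0, 0)
VC(e8, invoked at 15): max of VC(e1)=(0, 0, 1), then +1 on thread W2 → (0, 0, 2)
VC(e3, invoked at 4): max of VC(e2)=(0, 1, 0), VC(e4)=(1, 0, 0), then +1 on thread W1 → (1, 2, 0)
VC(e5, invoked at 7): max of VC(e3)=(1, 2, 0), then +1 on thread W1 → (1, 3, 0)
VC(e6, invoked at 10): max of VC(e5)=(1, 3, 0), then +1 on thread W1 → (1, 4, 0)
VC(e7, invoked at 12): max of VC(e6)=(1, 4, 0), then +1 on thread W1 → (1, 5, 0)
target: VC(e3) = (1, 2, 0)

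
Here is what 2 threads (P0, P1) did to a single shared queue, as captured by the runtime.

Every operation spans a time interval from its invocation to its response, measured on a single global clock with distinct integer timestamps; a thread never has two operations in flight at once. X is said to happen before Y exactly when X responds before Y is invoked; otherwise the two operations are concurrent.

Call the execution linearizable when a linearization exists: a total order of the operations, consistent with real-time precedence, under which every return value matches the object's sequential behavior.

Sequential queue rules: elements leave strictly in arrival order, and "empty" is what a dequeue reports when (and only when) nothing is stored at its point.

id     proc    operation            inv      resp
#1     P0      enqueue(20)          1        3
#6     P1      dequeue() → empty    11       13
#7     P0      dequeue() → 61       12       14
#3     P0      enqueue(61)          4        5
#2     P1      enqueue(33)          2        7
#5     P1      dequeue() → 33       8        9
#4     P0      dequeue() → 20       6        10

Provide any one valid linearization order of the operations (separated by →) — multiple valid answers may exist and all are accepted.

after step 1 (#1 enqueue(20)): queue <20>
after step 2 (#2 enqueue(33)): queue <20,33>
after step 3 (#3 enqueue(61)): queue <20,33,61>
after step 4 (#4 dequeue() → 20): queue <33,61>
after step 5 (#5 dequeue() → 33): queue <61>
after step 6 (#7 dequeue() → 61): queue <>
after step 7 (#6 dequeue() → empty): queue <>

#1 → #2 → #3 → #4 → #5 → #7 → #6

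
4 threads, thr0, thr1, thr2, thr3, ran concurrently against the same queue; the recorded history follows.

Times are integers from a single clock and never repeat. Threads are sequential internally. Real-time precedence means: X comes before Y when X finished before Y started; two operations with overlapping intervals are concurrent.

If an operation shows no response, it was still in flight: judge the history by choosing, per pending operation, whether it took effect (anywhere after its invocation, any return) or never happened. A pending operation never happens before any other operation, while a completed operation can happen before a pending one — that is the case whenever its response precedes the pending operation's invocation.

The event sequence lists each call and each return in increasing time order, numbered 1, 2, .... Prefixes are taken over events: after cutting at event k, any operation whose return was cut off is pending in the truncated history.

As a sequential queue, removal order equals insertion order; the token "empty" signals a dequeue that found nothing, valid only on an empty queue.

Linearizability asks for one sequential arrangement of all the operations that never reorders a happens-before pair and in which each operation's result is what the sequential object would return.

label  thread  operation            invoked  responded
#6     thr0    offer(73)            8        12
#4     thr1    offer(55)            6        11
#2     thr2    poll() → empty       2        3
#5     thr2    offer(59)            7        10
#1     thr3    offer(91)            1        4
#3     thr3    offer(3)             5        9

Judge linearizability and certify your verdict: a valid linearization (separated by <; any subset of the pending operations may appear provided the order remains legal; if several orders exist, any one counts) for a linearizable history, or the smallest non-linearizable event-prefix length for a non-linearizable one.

step 1: #2 poll() → empty — queue <>
step 2: #1 offer(91) — queue <91>
step 3: #3 offer(3) — queue <91,3>
step 4: #4 offer(55) — queue <91,3,55>
step 5: #5 offer(59) — queue <91,3,55,59>
step 6: #6 offer(73) — queue <91,3,55,59,73>

linearizable — witness: #2 < #1 < #3 < #4 < #5 < #6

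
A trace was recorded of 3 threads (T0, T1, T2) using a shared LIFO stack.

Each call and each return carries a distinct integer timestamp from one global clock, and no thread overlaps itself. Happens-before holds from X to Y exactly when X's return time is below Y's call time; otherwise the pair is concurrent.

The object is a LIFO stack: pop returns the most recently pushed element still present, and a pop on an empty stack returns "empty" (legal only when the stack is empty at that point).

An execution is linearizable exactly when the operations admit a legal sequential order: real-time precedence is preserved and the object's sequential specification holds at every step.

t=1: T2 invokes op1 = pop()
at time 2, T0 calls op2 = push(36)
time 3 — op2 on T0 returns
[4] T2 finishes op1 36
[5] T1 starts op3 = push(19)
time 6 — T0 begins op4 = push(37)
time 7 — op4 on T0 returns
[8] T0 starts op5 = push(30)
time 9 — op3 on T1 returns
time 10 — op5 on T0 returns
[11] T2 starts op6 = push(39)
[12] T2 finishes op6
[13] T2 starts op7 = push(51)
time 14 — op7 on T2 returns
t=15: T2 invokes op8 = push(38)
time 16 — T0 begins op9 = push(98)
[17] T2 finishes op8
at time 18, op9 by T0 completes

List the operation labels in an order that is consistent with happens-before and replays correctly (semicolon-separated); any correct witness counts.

step 1: op2 push(36) — stack <36>
step 2: op1 pop() → 36 — stack <>
step 3: op3 push(19) — stack <19>
step 4: op4 push(37) — stack <19,37>
step 5: op5 push(30) — stack <19,37,30>
step 6: op6 push(39) — stack <19,37,30,39>
step 7: op7 push(51) — stack <19,37,30,39,51>
step 8: op8 push(38) — stack <19,37,30,39,51,38>
step 9: op9 push(98) — stack <19,37,30,39,51,38,98>

op2; op1; op3; op4; op5; op6; op7; op8; op9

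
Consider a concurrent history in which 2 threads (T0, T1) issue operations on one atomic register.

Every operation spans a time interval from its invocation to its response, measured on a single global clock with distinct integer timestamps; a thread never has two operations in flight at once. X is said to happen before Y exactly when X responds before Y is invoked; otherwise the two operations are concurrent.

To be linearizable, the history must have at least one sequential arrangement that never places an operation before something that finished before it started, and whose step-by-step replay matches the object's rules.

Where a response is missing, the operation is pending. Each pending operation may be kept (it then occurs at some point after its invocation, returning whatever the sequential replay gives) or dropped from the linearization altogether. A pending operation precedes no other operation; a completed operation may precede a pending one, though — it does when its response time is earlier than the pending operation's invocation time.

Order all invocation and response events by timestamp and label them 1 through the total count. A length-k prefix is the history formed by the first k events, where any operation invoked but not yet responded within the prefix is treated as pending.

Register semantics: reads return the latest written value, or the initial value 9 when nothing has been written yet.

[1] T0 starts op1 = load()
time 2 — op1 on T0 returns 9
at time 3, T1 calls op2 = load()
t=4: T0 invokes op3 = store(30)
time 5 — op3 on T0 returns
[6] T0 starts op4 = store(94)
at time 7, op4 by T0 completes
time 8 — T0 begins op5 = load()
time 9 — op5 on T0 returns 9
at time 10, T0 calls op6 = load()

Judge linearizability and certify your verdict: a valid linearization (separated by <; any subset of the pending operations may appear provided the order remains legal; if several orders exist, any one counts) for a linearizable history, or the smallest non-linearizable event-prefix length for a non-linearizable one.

not linearizable — minimal violating prefix: 9 events

events 1..8 are fine; event 9 — the response of op5 at time 9 — makes the prefix non-linearizable
exhaustive check: the 4 completed atomic register ops admit one real-time order; illegal
every completion of the 1 pending operation (op2) was checked; none linearizes
sample order op1, op3, op4, op5 (pending dropped) stalls at step 4 — op5 load() → 9 has no legal effect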